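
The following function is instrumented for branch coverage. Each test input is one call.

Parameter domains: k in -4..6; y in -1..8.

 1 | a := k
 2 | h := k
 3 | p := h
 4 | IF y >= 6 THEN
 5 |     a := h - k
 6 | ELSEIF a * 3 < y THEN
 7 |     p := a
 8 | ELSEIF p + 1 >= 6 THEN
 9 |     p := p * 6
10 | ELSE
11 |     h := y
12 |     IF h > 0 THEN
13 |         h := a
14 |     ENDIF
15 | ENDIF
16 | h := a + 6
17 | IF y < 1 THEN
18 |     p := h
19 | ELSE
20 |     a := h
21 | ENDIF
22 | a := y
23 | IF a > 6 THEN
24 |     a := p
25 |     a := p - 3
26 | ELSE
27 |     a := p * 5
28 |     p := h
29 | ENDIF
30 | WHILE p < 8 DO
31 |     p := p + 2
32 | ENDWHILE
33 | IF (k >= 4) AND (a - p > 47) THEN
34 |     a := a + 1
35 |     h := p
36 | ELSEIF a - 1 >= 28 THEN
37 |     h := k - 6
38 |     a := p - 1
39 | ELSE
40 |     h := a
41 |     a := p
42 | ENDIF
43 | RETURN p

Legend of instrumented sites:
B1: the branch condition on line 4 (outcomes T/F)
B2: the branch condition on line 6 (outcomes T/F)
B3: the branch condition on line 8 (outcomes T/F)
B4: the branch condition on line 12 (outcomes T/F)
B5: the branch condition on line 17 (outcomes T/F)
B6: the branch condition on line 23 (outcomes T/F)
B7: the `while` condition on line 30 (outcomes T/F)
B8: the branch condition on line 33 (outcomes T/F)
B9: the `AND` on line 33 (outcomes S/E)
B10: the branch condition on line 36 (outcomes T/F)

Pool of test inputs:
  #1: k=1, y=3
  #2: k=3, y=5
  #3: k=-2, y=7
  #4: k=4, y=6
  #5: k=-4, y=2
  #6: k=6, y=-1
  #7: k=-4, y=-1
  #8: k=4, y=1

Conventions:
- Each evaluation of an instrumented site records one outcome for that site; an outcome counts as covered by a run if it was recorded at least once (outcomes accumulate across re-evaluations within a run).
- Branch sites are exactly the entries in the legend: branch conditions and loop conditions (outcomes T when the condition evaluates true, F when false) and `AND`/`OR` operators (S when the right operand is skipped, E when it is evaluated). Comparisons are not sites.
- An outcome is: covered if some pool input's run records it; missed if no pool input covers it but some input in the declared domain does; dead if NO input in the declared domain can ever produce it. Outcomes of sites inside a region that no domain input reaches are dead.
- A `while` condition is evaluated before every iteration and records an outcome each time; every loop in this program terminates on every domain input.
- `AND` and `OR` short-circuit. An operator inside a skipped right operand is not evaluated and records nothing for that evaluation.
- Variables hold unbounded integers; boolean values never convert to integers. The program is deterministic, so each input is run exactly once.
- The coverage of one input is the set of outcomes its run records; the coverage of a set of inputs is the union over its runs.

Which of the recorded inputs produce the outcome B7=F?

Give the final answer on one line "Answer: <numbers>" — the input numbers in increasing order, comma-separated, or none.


input #1 (k=1, y=3): hits B7=F
input #2 (k=3, y=5): hits B7=F
input #3 (k=-2, y=7): hits B7=F
input #4 (k=4, y=6): hits B7=F
input #5 (k=-4, y=2): hits B7=F
input #6 (k=6, y=-1): hits B7=F
input #7 (k=-4, y=-1): hits B7=F
input #8 (k=4, y=1): hits B7=F
Answer: 1, 2, 3, 4, 5, 6, 7, 8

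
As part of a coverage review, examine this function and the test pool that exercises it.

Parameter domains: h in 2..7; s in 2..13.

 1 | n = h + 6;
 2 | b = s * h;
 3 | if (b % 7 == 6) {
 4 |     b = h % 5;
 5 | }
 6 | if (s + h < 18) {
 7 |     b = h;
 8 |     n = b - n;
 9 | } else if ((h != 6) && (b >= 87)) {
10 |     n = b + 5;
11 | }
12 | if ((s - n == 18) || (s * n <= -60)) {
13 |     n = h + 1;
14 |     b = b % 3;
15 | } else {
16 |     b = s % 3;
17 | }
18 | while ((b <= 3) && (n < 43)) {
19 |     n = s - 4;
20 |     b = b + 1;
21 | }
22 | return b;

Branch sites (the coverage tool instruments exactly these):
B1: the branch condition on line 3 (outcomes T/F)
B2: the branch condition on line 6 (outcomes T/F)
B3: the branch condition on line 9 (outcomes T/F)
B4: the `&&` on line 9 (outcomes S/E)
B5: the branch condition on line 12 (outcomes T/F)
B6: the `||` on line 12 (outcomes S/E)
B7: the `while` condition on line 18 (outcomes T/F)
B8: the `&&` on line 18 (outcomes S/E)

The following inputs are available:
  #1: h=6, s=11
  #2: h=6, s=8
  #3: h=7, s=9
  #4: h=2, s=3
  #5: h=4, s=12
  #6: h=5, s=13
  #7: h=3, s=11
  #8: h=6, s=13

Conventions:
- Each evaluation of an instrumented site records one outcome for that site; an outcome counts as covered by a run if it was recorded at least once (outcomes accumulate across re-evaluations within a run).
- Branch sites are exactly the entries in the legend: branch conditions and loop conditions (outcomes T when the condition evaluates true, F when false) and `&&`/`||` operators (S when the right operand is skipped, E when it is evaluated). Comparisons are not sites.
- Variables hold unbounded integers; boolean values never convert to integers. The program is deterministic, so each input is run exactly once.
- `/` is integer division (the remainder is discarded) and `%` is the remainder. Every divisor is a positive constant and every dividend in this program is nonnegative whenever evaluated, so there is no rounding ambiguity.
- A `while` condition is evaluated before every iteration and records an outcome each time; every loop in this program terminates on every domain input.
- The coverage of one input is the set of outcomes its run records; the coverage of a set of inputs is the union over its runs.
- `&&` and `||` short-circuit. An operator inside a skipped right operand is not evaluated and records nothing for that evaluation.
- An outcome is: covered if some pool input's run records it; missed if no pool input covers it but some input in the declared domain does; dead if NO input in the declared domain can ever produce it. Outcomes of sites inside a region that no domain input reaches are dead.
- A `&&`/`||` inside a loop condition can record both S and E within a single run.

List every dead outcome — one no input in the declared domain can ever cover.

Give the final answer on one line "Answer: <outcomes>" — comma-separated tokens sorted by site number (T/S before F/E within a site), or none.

sweeping the full domain (72 inputs) for each outcome:
  reachable outcomes have witnesses, e.g. B1=T (e.g. h=2, s=3), B1=F (e.g. h=2, s=2), B2=T (e.g. h=2, s=2), B2=F (e.g. h=5, s=13)

Answer: none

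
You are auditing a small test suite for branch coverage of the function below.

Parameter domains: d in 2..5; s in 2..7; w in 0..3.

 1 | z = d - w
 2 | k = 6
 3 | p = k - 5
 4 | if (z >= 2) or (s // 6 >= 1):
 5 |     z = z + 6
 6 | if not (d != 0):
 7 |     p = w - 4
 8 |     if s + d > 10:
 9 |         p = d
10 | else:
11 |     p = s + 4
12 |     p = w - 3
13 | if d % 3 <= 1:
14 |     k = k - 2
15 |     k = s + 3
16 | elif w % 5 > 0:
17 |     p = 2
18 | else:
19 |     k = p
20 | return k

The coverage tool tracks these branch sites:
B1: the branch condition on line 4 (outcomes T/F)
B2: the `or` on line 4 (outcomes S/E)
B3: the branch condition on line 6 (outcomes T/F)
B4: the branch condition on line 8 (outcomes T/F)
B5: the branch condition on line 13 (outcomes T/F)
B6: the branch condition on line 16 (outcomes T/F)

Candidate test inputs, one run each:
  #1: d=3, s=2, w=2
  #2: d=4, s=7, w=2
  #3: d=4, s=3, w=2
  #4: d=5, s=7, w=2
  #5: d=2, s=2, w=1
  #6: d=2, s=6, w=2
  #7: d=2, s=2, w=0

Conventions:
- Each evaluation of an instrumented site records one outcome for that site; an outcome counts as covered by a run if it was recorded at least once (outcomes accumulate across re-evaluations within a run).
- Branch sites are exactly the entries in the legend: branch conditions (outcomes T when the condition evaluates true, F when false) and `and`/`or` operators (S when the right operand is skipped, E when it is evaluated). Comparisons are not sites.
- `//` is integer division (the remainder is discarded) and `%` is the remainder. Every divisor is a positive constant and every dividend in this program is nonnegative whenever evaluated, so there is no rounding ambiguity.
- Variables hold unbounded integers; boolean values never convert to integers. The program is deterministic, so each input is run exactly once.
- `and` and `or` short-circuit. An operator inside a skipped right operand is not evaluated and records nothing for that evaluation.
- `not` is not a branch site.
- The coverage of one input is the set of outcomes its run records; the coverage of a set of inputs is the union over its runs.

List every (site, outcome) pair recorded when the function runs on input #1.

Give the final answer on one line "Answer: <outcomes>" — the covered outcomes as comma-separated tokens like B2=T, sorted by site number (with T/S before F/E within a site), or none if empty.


Simulating input #1 (d=3, s=2, w=2) step by step:
  B2->E, B1->F, B3->F, B5->T
collecting distinct outcomes: B1=F, B2=E, B3=F, B5=T
Answer: B1=F, B2=E, B3=F, B5=T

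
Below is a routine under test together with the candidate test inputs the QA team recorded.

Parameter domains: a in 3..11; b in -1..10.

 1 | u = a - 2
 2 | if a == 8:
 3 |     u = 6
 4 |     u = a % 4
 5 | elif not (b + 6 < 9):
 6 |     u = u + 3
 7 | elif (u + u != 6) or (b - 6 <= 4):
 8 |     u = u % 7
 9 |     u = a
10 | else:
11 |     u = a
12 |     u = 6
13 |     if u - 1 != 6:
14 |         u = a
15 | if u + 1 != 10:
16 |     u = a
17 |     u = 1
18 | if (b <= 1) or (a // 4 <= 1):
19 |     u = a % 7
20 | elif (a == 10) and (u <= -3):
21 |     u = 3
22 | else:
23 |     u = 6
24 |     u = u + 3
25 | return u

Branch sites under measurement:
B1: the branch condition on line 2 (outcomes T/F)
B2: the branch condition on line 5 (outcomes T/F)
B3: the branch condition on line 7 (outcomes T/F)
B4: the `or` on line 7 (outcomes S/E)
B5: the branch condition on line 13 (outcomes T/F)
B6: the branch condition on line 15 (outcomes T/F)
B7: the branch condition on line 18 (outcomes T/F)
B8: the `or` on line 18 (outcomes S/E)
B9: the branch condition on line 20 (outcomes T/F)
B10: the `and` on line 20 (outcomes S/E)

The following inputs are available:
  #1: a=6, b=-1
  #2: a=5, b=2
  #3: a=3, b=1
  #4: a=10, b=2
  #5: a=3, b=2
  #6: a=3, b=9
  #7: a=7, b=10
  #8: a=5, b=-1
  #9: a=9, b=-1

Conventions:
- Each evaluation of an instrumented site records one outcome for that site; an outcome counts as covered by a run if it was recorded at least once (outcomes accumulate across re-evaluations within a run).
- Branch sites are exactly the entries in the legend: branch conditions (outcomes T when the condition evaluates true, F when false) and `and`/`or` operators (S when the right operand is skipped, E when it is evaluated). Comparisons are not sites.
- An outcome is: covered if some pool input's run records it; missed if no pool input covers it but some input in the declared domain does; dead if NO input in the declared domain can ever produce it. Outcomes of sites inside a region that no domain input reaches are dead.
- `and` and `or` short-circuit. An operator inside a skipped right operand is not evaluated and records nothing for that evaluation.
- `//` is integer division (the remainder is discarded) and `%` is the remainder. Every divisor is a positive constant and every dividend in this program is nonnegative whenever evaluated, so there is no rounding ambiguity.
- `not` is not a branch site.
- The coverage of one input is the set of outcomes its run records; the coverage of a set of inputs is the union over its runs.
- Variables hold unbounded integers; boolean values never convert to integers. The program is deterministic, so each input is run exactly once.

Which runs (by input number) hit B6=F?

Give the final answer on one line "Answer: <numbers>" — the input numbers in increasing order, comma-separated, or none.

input #1 (a=6, b=-1): does not produce B6=F
input #2 (a=5, b=2): does not produce B6=F
input #3 (a=3, b=1): does not produce B6=F
input #4 (a=10, b=2): does not produce B6=F
input #5 (a=3, b=2): does not produce B6=F
input #6 (a=3, b=9): does not produce B6=F
input #7 (a=7, b=10): does not produce B6=F
input #8 (a=5, b=-1): does not produce B6=F
input #9 (a=9, b=-1): produces B6=F

Answer: 9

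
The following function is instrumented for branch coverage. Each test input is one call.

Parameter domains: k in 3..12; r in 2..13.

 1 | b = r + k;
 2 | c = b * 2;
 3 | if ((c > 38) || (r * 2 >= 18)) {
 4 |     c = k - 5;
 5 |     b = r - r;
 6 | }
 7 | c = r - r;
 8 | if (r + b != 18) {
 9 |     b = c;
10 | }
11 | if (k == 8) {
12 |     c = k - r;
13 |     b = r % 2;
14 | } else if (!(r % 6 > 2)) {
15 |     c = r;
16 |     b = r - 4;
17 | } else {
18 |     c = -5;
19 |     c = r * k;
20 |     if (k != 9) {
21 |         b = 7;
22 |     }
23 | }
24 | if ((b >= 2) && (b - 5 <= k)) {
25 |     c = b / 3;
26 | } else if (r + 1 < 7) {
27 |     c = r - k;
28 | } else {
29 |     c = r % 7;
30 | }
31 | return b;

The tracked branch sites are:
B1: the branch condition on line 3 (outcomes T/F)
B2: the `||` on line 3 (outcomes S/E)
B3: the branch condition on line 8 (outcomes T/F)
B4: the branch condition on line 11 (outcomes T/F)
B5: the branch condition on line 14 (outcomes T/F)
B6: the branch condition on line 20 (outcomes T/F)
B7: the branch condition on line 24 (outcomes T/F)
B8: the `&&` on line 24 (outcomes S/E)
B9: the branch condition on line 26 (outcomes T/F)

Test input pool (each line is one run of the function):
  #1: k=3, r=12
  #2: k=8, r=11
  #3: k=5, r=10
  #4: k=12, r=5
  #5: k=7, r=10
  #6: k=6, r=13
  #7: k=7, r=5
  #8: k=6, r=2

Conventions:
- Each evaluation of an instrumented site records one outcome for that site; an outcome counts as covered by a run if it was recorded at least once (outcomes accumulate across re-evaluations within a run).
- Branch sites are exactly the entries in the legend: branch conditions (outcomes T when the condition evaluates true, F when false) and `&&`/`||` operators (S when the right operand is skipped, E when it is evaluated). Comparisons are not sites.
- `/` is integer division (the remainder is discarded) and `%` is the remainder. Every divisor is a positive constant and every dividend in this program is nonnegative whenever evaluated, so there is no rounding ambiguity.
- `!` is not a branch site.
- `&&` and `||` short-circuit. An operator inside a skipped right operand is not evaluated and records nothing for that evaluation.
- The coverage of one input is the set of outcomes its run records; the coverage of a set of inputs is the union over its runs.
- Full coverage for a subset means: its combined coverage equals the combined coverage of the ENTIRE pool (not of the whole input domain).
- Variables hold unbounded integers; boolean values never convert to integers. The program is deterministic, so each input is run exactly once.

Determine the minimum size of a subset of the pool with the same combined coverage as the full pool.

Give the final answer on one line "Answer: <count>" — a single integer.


test 1 (k=3, r=12) fires B2->E, B1->T, B3->T, B4->F, B5->T, B8->E, B7->T; hits B1=T, B2=E, B3=T, B4=F, B5=T, B7=T, B8=E
test 2 (k=8, r=11) fires B2->E, B1->T, B3->T, B4->T, B8->S, B7->F, B9->F; hits B1=T, B2=E, B3=T, B4=T, B7=F, B8=S, B9=F
test 3 (k=5, r=10) fires B2->E, B1->T, B3->T, B4->F, B5->F, B6->T, B8->E, B7->T; hits B1=T, B2=E, B3=T, B4=F, B5=F, B6=T, B7=T, B8=E
test 4 (k=12, r=5) fires B2->E, B1->F, B3->T, B4->F, B5->F, B6->T, B8->E, B7->T; hits B1=F, B2=E, B3=T, B4=F, B5=F, B6=T, B7=T, B8=E
test 5 (k=7, r=10) fires B2->E, B1->T, B3->T, B4->F, B5->F, B6->T, B8->E, B7->T; hits B1=T, B2=E, B3=T, B4=F, B5=F, B6=T, B7=T, B8=E
test 6 (k=6, r=13) fires B2->E, B1->T, B3->T, B4->F, B5->T, B8->E, B7->T; hits B1=T, B2=E, B3=T, B4=F, B5=T, B7=T, B8=E
test 7 (k=7, r=5) fires B2->E, B1->F, B3->T, B4->F, B5->F, B6->T, B8->E, B7->T; hits B1=F, B2=E, B3=T, B4=F, B5=F, B6=T, B7=T, B8=E
test 8 (k=6, r=2) fires B2->E, B1->F, B3->T, B4->F, B5->T, B8->S, B7->F, B9->T; hits B1=F, B2=E, B3=T, B4=F, B5=T, B7=F, B8=S, B9=T
union over all inputs: B1=T, B1=F, B2=E, B3=T, B4=T, B4=F, B5=T, B5=F, B6=T, B7=T, B7=F, B8=S, B8=E, B9=T, B9=F (15 outcomes)
size 1 is not enough: best union over all size-1 subsets is 8/15
size 2 is not enough: best union over all size-2 subsets is 13/15
at size 3, {2, 3, 8} reaches all 15 outcomes; every lexicographically earlier size-3 subset fails
Answer: 3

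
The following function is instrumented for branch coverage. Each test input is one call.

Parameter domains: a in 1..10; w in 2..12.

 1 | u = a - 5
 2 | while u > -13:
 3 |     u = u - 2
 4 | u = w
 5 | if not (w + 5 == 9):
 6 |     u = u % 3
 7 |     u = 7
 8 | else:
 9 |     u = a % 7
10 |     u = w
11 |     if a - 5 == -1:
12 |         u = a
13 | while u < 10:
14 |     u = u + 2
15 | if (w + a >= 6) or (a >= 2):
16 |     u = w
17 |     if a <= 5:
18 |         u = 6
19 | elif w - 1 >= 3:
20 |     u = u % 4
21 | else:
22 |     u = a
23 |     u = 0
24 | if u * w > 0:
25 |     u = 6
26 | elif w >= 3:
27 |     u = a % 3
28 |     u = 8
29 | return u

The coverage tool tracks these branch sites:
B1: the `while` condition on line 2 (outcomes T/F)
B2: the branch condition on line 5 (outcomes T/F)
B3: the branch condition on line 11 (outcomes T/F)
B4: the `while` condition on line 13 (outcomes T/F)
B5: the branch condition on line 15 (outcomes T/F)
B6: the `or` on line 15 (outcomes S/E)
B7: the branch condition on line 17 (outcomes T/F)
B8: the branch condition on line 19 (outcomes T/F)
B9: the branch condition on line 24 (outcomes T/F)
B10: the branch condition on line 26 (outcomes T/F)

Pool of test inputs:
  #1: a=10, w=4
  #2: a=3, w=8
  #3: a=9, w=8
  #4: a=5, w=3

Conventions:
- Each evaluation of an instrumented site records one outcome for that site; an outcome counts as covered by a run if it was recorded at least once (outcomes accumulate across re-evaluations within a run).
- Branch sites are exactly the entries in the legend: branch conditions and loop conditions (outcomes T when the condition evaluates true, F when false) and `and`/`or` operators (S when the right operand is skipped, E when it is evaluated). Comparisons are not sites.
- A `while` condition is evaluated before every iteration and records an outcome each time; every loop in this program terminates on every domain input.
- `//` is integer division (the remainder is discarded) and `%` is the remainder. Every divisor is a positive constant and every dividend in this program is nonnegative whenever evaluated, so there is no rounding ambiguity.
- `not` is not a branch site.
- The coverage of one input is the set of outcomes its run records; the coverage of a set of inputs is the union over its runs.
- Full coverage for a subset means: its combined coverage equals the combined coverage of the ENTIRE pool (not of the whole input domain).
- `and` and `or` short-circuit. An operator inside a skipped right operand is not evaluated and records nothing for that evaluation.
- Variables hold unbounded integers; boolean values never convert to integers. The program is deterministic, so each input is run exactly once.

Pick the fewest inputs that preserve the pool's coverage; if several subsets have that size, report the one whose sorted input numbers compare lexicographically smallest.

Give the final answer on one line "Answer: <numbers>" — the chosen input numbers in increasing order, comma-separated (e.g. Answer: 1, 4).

#1 (a=10, w=4) -> covered: B1=T, B1=F, B2=F, B3=F, B4=T, B4=F, B5=T, B6=S, B7=F, B9=T
#2 (a=3, w=8) -> covered: B1=T, B1=F, B2=T, B4=T, B4=F, B5=T, B6=S, B7=T, B9=T
#3 (a=9, w=8) -> covered: B1=T, B1=F, B2=T, B4=T, B4=F, B5=T, B6=S, B7=F, B9=T
#4 (a=5, w=3) -> covered: B1=T, B1=F, B2=T, B4=T, B4=F, B5=T, B6=S, B7=T, B9=T
together the pool reaches 12 outcomes: B1=T, B1=F, B2=T, B2=F, B3=F, B4=T, B4=F, B5=T, B6=S, B7=T, B7=F, B9=T
size 1 is not enough: best union over all size-1 subsets is 10/12
size 2: inputs {1, 2} cover all 12 outcomes, and no lexicographically smaller subset of this size does

Answer: 1, 2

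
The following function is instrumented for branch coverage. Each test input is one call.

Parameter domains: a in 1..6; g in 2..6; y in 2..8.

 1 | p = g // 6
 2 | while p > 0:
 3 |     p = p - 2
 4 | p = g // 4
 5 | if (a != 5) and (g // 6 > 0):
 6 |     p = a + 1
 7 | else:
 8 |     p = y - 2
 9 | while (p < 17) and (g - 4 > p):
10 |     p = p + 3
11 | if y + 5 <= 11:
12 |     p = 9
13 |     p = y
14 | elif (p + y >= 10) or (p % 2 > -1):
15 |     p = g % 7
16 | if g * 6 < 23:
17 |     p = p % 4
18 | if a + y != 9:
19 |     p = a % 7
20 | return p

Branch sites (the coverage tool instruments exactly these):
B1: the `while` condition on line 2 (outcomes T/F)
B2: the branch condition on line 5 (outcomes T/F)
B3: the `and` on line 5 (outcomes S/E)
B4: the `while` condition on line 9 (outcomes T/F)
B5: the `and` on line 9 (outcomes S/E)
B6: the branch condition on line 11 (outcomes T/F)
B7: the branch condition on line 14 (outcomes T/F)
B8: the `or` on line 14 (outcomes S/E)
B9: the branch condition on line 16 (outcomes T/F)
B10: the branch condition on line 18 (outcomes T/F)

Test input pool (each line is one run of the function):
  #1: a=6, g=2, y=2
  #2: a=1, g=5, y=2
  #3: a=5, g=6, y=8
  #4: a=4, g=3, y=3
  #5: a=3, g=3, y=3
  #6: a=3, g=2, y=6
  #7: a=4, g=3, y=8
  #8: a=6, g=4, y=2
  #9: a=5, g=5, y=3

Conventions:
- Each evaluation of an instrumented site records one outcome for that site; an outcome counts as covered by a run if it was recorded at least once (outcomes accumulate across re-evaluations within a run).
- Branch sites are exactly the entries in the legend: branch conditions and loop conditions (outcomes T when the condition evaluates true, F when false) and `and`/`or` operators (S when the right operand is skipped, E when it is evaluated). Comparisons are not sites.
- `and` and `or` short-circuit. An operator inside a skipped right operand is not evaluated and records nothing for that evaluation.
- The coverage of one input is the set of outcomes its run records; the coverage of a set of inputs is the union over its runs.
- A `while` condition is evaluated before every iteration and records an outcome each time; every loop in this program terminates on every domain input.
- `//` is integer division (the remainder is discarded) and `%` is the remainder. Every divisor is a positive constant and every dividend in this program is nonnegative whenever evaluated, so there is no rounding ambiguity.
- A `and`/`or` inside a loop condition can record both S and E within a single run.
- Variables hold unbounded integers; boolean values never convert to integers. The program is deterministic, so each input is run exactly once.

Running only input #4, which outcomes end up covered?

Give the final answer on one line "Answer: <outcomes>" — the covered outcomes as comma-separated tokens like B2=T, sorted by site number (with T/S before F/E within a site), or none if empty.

Simulating input #4 (a=4, g=3, y=3) step by step:
  B1->F, B3->E, B2->F, B5->E, B4->F, B6->T, B9->T, B10->T
collecting distinct outcomes: B1=F, B2=F, B3=E, B4=F, B5=E, B6=T, B9=T, B10=T

Answer: B1=F, B2=F, B3=E, B4=F, B5=E, B6=T, B9=T, B10=T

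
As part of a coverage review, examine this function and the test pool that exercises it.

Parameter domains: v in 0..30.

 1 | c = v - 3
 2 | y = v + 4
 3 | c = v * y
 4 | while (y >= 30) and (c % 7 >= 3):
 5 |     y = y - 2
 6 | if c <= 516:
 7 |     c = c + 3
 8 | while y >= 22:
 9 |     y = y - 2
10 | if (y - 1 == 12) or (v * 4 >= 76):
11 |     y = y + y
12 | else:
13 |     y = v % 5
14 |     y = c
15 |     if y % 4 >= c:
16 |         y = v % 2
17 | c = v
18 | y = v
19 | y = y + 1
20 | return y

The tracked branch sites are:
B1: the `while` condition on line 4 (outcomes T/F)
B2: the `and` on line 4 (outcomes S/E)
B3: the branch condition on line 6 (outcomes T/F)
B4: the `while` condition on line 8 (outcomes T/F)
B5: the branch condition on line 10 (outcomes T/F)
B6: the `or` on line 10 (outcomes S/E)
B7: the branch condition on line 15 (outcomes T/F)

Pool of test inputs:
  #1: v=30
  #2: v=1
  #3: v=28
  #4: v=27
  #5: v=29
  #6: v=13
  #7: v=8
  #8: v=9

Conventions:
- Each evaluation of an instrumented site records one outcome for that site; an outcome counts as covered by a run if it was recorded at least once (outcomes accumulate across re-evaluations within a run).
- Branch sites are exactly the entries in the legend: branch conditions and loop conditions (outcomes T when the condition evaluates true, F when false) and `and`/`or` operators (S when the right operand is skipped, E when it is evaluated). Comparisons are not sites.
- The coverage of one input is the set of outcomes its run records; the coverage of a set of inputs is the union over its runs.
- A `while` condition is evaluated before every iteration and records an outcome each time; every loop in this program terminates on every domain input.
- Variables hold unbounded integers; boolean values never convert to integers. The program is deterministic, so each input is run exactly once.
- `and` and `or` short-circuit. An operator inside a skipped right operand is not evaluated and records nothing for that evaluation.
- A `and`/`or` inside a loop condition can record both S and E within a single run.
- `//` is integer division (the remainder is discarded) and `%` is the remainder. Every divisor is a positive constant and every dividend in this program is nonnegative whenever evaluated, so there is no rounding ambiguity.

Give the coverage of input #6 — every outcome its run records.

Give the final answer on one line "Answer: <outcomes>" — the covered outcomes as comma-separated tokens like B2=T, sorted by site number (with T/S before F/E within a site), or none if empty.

Running input #6 (v=13), event by event:
  B2->S, B1->F, B3->T, B4->F, B6->E, B5->F, B7->F
distinct outcomes covered: B1=F, B2=S, B3=T, B4=F, B5=F, B6=E, B7=F

Answer: B1=F, B2=S, B3=T, B4=F, B5=F, B6=E, B7=F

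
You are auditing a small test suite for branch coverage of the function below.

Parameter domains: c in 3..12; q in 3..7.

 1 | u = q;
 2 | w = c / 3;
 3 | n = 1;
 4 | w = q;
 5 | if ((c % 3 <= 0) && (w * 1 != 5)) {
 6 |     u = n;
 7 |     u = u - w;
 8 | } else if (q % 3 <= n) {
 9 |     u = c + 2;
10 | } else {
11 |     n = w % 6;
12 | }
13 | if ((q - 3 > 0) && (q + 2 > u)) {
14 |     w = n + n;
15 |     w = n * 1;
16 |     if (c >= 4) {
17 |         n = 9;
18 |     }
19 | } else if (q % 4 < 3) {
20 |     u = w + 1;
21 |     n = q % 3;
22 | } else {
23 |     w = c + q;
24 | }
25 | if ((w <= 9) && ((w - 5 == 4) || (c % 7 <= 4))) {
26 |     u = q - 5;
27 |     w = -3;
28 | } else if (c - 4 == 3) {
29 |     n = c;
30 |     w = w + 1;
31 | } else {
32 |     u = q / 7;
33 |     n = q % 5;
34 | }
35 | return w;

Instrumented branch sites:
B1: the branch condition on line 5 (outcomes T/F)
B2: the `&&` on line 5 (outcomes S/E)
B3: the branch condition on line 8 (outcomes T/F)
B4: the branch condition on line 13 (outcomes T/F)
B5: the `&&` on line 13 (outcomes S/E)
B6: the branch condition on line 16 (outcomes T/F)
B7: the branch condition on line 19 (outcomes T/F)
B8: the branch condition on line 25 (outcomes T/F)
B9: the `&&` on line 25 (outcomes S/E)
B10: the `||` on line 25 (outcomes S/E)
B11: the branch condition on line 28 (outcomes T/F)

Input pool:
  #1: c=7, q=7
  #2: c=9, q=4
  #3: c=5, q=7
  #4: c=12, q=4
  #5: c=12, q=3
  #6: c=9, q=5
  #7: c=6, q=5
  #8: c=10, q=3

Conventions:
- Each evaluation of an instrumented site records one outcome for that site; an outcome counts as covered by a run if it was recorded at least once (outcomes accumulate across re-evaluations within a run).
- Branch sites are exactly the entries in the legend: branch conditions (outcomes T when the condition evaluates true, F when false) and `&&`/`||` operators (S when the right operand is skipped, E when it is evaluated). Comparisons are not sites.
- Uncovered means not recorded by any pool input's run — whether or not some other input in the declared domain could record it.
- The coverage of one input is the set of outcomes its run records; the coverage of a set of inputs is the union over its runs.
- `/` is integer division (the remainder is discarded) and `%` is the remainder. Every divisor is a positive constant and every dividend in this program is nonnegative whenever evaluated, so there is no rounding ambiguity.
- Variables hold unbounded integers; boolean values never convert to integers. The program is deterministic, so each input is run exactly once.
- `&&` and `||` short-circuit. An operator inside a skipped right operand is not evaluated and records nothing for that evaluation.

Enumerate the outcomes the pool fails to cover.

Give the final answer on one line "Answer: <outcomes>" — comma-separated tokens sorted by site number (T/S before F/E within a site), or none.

run #1 (c=7, q=7) records B1=F, B2=S, B3=T, B4=F, B5=E, B7=F, B8=F, B9=S, B11=T
run #2 (c=9, q=4) records B1=T, B2=E, B4=T, B5=E, B6=T, B8=T, B9=E, B10=E
run #3 (c=5, q=7) records B1=F, B2=S, B3=T, B4=T, B5=E, B6=T, B8=F, B9=E, B10=E, B11=F
run #4 (c=12, q=4) records B1=T, B2=E, B4=T, B5=E, B6=T, B8=F, B9=E, B10=E, B11=F
run #5 (c=12, q=3) records B1=T, B2=E, B4=F, B5=S, B7=F, B8=F, B9=S, B11=F
run #6 (c=9, q=5) records B1=F, B2=E, B3=F, B4=T, B5=E, B6=T, B8=T, B9=E, B10=E
run #7 (c=6, q=5) records B1=F, B2=E, B3=F, B4=T, B5=E, B6=T, B8=F, B9=E, B10=E, B11=F
run #8 (c=10, q=3) records B1=F, B2=S, B3=T, B4=F, B5=S, B7=F, B8=F, B9=S, B11=F
union over the pool: B1=T, B1=F, B2=S, B2=E, B3=T, B3=F, B4=T, B4=F, B5=S, B5=E, B6=T, B7=F, B8=T, B8=F, B9=S, B9=E, B10=E, B11=T, B11=F
uncovered (3 of 22): B6=F, B7=T, B10=S

Answer: B6=F, B7=T, B10=S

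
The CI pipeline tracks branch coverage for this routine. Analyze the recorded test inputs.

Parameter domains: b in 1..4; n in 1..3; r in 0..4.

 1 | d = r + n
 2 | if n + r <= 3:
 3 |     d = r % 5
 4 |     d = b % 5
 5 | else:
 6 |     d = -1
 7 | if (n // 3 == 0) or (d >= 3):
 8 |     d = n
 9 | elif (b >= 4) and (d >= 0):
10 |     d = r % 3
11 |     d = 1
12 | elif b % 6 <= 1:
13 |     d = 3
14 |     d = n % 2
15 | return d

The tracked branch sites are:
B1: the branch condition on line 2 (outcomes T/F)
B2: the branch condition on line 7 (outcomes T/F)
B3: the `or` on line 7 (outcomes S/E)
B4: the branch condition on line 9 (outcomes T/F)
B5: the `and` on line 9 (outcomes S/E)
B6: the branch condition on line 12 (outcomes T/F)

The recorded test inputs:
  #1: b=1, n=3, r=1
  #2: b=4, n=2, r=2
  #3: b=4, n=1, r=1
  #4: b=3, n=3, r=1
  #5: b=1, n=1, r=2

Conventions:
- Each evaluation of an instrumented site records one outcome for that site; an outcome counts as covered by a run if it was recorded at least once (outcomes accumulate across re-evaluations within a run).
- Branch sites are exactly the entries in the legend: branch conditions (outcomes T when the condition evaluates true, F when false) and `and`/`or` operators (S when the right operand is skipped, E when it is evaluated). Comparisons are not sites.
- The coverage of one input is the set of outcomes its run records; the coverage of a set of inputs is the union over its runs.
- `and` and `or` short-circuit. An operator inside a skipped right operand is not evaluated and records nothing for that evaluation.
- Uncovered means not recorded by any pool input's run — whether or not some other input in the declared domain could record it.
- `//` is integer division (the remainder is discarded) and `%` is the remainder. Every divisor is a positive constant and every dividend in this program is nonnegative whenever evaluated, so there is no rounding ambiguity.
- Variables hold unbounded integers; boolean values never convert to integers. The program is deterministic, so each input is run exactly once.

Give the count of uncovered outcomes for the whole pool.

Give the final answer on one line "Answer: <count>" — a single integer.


input #1, b=1, n=3, r=1: events B1->F, B3->E, B2->F, B5->S, B4->F, B6->T; outcomes B1=F, B2=F, B3=E, B4=F, B5=S, B6=T
input #2, b=4, n=2, r=2: events B1->F, B3->S, B2->T; outcomes B1=F, B2=T, B3=S
input #3, b=4, n=1, r=1: events B1->T, B3->S, B2->T; outcomes B1=T, B2=T, B3=S
input #4, b=3, n=3, r=1: events B1->F, B3->E, B2->F, B5->S, B4->F, B6->F; outcomes B1=F, B2=F, B3=E, B4=F, B5=S, B6=F
input #5, b=1, n=1, r=2: events B1->T, B3->S, B2->T; outcomes B1=T, B2=T, B3=S
union over the pool: B1=T, B1=F, B2=T, B2=F, B3=S, B3=E, B4=F, B5=S, B6=T, B6=F
uncovered (2 of 12): B4=T, B5=E
Answer: 2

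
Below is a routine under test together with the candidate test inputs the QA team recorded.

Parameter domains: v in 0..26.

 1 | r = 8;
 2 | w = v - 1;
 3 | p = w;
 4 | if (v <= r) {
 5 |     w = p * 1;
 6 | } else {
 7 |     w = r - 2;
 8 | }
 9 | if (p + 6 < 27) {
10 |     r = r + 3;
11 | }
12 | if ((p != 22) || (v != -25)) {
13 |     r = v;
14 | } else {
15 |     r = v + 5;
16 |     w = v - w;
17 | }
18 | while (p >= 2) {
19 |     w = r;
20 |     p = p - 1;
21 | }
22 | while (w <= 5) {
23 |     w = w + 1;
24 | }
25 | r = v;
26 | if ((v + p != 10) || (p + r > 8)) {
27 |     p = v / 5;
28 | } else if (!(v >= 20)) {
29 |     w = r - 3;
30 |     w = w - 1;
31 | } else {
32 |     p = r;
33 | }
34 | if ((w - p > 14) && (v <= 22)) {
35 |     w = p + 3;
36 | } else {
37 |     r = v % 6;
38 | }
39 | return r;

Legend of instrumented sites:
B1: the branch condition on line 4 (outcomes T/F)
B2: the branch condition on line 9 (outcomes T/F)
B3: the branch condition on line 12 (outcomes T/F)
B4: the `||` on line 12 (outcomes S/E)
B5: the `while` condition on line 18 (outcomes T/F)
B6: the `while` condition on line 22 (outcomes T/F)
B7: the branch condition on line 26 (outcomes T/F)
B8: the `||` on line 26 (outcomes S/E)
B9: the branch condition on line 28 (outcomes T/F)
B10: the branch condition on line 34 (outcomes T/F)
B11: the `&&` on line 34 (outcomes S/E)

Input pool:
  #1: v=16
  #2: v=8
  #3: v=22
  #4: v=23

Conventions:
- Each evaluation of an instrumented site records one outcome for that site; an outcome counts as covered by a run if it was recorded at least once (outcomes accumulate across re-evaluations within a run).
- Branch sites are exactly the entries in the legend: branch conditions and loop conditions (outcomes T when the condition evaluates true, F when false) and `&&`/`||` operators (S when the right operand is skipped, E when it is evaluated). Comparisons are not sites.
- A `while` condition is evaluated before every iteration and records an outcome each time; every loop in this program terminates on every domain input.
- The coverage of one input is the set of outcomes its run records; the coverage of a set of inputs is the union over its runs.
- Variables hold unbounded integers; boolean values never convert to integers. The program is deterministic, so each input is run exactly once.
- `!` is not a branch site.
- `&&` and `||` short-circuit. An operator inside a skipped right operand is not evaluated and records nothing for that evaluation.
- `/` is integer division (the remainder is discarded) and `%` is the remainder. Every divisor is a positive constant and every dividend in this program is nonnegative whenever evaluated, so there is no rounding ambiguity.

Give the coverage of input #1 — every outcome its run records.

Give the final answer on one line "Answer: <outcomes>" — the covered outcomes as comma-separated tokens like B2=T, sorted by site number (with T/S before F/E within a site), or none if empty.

Running input #1 (v=16), event by event:
  B1->F, B2->T, B4->S, B3->T, B5->T, B5->T, B5->T, B5->T, B5->T, B5->T
  B5->T, B5->T, B5->T, B5->T, B5->T, B5->T, B5->T, B5->T, B5->F, B6->F
  B8->S, B7->T, B11->S, B10->F
collecting distinct outcomes: B1=F, B2=T, B3=T, B4=S, B5=T, B5=F, B6=F, B7=T, B8=S, B10=F, B11=S

Answer: B1=F, B2=T, B3=T, B4=S, B5=T, B5=F, B6=F, B7=T, B8=S, B10=F, B11=S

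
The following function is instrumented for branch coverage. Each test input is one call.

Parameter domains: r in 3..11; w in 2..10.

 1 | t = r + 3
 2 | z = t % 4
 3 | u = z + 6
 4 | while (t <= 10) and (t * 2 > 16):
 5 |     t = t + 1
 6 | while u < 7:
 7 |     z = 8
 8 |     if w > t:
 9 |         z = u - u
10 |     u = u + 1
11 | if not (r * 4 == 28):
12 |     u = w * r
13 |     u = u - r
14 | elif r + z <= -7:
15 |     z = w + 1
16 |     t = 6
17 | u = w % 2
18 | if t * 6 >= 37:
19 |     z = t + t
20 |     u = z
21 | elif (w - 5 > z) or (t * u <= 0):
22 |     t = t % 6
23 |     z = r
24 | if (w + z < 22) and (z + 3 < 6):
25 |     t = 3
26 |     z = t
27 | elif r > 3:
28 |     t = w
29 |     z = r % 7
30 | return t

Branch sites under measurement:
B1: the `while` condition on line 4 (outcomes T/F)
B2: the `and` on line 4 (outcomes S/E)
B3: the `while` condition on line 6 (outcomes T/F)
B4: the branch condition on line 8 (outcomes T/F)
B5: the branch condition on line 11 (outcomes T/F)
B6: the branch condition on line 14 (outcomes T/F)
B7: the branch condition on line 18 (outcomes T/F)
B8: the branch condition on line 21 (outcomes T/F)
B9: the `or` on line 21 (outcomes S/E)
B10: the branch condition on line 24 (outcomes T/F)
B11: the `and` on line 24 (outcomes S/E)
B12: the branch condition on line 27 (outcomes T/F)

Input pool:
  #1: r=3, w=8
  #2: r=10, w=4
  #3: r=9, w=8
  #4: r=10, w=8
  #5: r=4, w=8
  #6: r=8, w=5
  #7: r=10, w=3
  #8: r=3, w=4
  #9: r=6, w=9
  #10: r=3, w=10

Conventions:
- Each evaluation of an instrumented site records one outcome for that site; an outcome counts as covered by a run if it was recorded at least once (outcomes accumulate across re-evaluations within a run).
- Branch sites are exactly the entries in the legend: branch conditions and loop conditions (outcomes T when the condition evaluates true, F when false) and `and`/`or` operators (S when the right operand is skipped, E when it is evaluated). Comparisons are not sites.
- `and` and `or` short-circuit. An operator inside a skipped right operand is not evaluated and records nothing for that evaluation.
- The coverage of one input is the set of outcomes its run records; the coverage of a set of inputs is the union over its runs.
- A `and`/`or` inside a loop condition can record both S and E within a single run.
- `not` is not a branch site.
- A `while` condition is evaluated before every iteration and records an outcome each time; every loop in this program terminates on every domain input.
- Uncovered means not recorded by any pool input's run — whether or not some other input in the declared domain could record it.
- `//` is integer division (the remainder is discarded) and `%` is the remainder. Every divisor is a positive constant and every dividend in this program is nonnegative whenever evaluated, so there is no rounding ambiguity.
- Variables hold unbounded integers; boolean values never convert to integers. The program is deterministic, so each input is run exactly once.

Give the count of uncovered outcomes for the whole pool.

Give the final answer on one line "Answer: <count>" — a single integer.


input #1, r=3, w=8: outcomes B1=F, B2=E, B3=F, B5=T, B7=F, B8=T, B9=S, B10=F, B11=E, B12=F
input #2, r=10, w=4: outcomes B1=F, B2=S, B3=F, B5=T, B7=T, B10=F, B11=S, B12=T
input #3, r=9, w=8: outcomes B1=F, B2=S, B3=T, B3=F, B4=F, B5=T, B7=T, B10=F, B11=S, B12=T
input #4, r=10, w=8: outcomes B1=F, B2=S, B3=F, B5=T, B7=T, B10=F, B11=S, B12=T
input #5, r=4, w=8: outcomes B1=F, B2=E, B3=F, B5=T, B7=T, B10=F, B11=S, B12=T
input #6, r=8, w=5: outcomes B1=F, B2=S, B3=F, B5=T, B7=T, B10=F, B11=S, B12=T
input #7, r=10, w=3: outcomes B1=F, B2=S, B3=F, B5=T, B7=T, B10=F, B11=S, B12=T
input #8, r=3, w=4: outcomes B1=F, B2=E, B3=F, B5=T, B7=F, B8=T, B9=E, B10=F, B11=E, B12=F
input #9, r=6, w=9: outcomes B1=T, B1=F, B2=S, B2=E, B3=F, B5=T, B7=T, B10=F, B11=S, B12=T
input #10, r=3, w=10: outcomes B1=F, B2=E, B3=F, B5=T, B7=F, B8=T, B9=S, B10=F, B11=E, B12=F
union over the pool: B1=T, B1=F, B2=S, B2=E, B3=T, B3=F, B4=F, B5=T, B7=T, B7=F, B8=T, B9=S, B9=E, B10=F, B11=S, B11=E, B12=T, B12=F
uncovered (6 of 24): B4=T, B5=F, B6=T, B6=F, B8=F, B10=T
Answer: 6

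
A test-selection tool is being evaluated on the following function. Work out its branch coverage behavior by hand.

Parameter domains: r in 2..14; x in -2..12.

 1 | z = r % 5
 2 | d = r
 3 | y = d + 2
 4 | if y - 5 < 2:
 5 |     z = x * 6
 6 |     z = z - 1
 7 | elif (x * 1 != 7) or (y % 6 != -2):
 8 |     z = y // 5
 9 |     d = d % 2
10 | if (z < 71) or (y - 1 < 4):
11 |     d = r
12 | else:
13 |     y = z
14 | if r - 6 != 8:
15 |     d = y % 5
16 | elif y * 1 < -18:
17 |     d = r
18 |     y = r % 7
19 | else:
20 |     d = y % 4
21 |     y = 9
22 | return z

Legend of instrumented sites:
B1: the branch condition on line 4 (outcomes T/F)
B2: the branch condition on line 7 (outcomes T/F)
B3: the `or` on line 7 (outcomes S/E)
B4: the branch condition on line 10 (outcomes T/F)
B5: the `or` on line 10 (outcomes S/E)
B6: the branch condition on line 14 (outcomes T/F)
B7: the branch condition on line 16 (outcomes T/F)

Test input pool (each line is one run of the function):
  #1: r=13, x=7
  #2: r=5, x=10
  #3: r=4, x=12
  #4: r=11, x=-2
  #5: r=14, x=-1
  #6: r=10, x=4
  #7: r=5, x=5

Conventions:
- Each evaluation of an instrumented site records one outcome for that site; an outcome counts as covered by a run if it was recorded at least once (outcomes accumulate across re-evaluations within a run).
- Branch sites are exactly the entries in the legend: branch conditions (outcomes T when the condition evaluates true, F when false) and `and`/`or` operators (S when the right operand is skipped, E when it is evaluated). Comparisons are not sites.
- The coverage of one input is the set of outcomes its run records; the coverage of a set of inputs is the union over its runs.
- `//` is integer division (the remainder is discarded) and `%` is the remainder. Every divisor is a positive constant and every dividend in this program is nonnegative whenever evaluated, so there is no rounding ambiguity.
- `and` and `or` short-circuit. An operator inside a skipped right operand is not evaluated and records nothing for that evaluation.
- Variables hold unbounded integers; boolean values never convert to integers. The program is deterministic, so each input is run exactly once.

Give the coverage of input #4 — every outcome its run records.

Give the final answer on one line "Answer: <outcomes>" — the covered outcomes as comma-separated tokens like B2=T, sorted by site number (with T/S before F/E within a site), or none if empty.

Running input #4 (r=11, x=-2), event by event:
  B1->F, B3->S, B2->T, B5->S, B4->T, B6->T
deduplicating events, the covered set is: B1=F, B2=T, B3=S, B4=T, B5=S, B6=T

Answer: B1=F, B2=T, B3=S, B4=T, B5=S, B6=T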